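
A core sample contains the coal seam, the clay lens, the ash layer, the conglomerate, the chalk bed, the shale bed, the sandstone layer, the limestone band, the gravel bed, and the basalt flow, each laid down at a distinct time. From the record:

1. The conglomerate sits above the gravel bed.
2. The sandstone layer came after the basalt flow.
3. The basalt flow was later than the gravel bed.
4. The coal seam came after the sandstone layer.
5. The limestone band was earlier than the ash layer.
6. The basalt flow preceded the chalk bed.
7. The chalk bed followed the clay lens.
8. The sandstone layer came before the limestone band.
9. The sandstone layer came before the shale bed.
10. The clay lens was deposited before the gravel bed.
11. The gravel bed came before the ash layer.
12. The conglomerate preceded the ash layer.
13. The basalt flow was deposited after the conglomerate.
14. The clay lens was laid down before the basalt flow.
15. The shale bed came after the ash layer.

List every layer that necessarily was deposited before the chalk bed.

Directly stated before the chalk bed: the basalt flow and the clay lens.
The conglomerate reaches the chalk bed via the conglomerate → the basalt flow → the chalk bed.
The gravel bed reaches the chalk bed via the gravel bed → the basalt flow → the chalk bed.
No chain forces the limestone band (or any of the others) ahead of the chalk bed.

the basalt flow, the clay lens, the conglomerate, the gravel bed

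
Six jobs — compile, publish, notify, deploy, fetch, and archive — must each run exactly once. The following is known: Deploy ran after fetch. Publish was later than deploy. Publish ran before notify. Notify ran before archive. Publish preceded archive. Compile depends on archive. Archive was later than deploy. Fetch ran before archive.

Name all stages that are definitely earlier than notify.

deploy, fetch, publish

Directly stated before notify: publish.
Deploy reaches notify via deploy → publish → notify.
Fetch reaches notify via fetch → deploy → publish → notify.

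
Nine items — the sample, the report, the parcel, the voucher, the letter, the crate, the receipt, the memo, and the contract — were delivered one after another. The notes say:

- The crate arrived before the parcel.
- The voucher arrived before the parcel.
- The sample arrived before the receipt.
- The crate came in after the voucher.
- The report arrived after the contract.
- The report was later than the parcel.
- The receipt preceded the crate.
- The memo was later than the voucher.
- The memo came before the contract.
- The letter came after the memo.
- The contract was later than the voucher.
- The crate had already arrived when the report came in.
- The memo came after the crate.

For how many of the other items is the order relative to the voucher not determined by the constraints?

2

Forced after the voucher: the contract, the crate, the letter, the memo, the parcel, and the report.
That leaves the receipt and the sample with no forced order relative to the voucher — 2.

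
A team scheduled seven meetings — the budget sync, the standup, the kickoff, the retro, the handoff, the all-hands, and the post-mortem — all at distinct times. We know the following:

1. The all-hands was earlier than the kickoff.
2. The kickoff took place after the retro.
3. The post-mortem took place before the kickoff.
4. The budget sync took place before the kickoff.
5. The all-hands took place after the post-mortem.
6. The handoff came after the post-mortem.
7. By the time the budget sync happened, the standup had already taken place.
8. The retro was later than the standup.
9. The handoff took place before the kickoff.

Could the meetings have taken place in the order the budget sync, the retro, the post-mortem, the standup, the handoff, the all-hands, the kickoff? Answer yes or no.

The constraints require the standup before the retro, but in the proposed sequence the retro appears ahead of the standup. That one violation is enough.

no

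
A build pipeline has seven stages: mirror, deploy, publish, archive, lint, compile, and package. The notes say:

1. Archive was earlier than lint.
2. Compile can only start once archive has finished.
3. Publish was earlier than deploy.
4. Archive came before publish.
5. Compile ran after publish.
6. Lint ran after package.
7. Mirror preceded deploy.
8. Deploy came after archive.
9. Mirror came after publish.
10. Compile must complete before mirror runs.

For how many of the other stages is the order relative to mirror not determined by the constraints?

Forced before mirror: archive, compile, and publish; forced after mirror: deploy.
That leaves lint and package with no forced order relative to mirror — 2.

2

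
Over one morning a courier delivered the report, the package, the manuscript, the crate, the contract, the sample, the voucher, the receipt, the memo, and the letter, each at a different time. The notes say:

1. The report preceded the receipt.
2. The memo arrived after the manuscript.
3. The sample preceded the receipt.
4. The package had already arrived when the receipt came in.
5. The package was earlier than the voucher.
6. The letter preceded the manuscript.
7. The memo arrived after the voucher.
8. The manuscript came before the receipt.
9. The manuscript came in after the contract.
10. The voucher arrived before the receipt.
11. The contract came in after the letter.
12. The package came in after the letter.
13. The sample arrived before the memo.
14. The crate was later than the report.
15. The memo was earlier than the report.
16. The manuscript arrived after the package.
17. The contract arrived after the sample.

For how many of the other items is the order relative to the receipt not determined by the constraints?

1

Forced before the receipt: the contract, the letter, the manuscript, the memo, the package, the report, the sample, and the voucher.
That leaves the crate with no forced order relative to the receipt — 1.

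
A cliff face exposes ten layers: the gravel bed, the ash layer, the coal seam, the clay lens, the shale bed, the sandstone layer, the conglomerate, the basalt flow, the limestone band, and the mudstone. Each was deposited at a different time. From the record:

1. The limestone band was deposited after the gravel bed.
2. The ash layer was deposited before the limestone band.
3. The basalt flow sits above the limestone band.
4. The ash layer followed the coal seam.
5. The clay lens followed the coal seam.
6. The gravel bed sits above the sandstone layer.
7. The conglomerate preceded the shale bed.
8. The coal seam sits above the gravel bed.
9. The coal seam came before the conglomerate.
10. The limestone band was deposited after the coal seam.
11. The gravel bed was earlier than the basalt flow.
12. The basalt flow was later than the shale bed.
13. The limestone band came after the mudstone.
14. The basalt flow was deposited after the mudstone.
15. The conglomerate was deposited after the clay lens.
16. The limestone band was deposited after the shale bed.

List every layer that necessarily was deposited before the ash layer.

the coal seam, the gravel bed, the sandstone layer

Directly stated before the ash layer: the coal seam.
The gravel bed reaches the ash layer via the gravel bed → the coal seam → the ash layer.
The sandstone layer reaches the ash layer via the sandstone layer → the gravel bed → the coal seam → the ash layer.
No chain forces the limestone band (or any of the others) ahead of the ash layer.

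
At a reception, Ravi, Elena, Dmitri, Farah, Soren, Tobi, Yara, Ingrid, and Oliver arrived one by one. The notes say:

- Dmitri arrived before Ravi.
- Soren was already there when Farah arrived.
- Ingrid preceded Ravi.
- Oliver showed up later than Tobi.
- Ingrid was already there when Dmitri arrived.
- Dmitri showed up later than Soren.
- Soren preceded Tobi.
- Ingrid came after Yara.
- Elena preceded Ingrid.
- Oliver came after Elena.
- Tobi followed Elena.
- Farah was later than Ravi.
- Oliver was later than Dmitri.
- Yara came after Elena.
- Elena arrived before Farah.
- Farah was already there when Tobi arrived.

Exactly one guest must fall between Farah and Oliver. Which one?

Tobi

Tracing the constraints gives Farah → Tobi → Oliver, so Tobi sits after Farah and before Oliver.
No other guest is forced both after Farah and before Oliver.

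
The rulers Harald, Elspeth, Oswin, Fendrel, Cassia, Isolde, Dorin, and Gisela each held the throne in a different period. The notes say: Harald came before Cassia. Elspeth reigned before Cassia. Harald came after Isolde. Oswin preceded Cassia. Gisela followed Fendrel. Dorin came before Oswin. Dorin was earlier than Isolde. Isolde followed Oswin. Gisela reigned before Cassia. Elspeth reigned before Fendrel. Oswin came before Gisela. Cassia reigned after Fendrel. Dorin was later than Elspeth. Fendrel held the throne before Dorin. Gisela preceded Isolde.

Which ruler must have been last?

Cassia

Every other ruler has a chain of constraints placing them before Cassia, so Cassia is last.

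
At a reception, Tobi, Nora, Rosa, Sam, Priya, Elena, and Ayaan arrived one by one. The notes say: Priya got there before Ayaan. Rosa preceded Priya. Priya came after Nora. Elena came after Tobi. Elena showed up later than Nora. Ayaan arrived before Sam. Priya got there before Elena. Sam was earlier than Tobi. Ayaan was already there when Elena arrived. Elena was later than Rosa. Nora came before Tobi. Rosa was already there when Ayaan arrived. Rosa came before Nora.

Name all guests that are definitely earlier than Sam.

Ayaan, Nora, Priya, Rosa

Directly stated before Sam: Ayaan.
Nora reaches Sam via Nora → Priya → Ayaan → Sam.
Priya reaches Sam via Priya → Ayaan → Sam.
Rosa reaches Sam via Rosa → Ayaan → Sam.
No chain forces Elena (or any of the others) ahead of Sam.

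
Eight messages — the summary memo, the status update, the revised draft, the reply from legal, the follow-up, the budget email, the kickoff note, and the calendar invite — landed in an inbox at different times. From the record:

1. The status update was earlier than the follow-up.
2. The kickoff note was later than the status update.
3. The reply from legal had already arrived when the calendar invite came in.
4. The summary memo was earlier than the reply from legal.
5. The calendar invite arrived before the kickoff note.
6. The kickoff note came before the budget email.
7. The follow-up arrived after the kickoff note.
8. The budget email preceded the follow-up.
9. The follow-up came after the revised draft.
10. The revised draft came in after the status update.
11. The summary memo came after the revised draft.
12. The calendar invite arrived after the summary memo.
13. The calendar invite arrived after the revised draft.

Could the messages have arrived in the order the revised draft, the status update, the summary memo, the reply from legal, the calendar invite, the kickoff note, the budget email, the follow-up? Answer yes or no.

The constraints require the status update before the revised draft, but in the proposed sequence the revised draft appears ahead of the status update. That one violation is enough.

no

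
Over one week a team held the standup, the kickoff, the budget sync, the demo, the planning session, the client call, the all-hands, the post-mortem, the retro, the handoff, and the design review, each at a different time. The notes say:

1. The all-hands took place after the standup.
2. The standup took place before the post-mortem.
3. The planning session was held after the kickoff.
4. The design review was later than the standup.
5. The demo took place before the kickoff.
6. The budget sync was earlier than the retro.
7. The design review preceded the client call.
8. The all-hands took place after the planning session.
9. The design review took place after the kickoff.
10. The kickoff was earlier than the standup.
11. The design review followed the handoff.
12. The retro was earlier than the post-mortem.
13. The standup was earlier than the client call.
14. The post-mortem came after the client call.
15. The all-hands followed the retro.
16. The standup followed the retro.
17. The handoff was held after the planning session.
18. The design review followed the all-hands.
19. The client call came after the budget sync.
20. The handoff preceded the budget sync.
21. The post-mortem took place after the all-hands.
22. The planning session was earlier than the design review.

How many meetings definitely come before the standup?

6

Directly stated before the standup: the kickoff and the retro.
The budget sync reaches the standup via the budget sync → the retro → the standup.
The demo reaches the standup via the demo → the kickoff → the standup.
The handoff reaches the standup via the handoff → the budget sync → the retro → the standup.
Likewise the planning session reaches the standup by chaining the stated constraints.
No chain forces the design review (or any of the others) ahead of the standup.
That's the budget sync, the demo, the handoff, the kickoff, the planning session, and the retro — 6 in all.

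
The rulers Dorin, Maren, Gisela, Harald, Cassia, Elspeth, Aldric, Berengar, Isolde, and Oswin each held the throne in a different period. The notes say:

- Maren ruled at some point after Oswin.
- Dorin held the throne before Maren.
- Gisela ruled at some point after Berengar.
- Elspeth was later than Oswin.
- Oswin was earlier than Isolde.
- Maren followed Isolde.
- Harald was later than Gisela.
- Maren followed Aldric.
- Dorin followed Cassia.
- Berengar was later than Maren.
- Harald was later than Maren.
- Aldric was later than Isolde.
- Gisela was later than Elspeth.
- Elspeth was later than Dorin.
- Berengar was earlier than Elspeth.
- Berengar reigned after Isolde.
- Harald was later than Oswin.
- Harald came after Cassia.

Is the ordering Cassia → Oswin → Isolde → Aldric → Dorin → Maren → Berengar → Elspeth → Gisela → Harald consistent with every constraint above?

yes

Check each stated constraint against the proposed order — e.g. Oswin is ahead of Harald; Cassia is ahead of Harald. Every pair is in the required order; nothing is violated.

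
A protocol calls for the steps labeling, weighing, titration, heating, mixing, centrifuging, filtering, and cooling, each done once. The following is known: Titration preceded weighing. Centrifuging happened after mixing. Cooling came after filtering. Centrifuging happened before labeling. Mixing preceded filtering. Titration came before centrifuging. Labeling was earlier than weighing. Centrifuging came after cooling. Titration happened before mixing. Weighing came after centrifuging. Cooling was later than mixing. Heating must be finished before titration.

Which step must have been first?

Heating has a chain of constraints placing it before every other step, so heating must be first.

heating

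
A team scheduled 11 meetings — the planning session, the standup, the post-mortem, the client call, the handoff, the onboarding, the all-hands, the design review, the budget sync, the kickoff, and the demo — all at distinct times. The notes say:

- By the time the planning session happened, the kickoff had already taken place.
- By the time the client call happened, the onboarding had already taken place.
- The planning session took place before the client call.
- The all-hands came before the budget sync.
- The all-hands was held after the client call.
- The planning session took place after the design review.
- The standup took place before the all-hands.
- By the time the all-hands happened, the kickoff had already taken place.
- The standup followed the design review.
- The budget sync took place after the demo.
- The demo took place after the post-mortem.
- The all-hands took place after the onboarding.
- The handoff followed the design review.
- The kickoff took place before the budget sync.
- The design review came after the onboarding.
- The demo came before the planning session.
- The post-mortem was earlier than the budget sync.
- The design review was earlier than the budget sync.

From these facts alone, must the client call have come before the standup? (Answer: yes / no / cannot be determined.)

cannot be determined

No chain of stated constraints runs from the client call to the standup, and none runs from the standup to the client call either.
So the relative order of the client call and the standup is not fixed by the given facts.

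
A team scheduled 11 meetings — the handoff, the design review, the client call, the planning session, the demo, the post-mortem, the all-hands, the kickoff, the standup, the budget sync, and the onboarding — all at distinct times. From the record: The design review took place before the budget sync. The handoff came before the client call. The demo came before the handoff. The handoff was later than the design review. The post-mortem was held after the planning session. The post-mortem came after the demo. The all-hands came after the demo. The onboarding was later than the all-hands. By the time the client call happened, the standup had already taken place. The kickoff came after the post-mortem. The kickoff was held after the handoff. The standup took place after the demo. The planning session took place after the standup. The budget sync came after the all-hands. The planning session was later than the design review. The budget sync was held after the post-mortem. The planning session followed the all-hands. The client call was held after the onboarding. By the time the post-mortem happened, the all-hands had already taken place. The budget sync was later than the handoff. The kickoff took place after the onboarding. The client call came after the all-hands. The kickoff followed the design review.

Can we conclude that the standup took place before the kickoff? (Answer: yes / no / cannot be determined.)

yes

Chain the constraints: the standup → the planning session → the post-mortem → the kickoff. Each link is directly stated, so the standup comes before the kickoff.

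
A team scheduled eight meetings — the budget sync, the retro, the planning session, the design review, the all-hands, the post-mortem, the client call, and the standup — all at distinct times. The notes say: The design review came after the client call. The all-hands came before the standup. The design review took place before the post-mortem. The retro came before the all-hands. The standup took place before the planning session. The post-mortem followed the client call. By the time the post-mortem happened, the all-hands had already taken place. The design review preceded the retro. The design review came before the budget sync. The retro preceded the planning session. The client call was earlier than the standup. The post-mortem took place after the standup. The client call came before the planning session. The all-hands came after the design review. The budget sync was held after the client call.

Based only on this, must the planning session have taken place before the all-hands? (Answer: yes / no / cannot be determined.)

Tracing the constraints gives the all-hands → the standup → the planning session, so the all-hands must come before the planning session.
That means the planning session cannot be before the all-hands.

no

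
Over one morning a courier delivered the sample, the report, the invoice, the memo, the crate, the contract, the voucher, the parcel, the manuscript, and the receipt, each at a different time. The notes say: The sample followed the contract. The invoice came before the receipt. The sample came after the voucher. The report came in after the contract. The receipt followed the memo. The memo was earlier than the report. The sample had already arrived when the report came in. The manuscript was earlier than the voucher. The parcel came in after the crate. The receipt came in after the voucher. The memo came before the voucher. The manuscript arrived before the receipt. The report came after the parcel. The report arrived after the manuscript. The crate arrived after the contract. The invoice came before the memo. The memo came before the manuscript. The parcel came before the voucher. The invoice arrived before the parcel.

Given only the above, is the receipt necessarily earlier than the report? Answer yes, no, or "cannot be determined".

cannot be determined

No chain of stated constraints runs from the receipt to the report, and none runs from the report to the receipt either.
So the relative order of the receipt and the report is not fixed by the given facts.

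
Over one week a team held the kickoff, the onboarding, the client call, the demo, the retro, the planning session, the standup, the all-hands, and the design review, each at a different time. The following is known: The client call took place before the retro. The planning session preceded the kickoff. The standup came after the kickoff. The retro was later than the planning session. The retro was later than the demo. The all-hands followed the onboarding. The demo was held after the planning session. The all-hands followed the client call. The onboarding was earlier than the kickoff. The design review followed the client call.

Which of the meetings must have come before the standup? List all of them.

the kickoff, the onboarding, the planning session

Directly stated before the standup: the kickoff.
The onboarding reaches the standup via the onboarding → the kickoff → the standup.
The planning session reaches the standup via the planning session → the kickoff → the standup.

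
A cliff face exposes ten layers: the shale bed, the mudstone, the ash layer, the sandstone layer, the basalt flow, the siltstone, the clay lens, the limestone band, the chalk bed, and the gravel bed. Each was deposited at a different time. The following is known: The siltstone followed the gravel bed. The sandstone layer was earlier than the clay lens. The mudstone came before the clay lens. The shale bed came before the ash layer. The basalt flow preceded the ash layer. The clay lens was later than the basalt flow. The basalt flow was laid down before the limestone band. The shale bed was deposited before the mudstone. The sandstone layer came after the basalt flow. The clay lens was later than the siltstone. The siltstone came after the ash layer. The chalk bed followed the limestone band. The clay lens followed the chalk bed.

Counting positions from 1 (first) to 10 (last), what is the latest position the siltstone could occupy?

9

The siltstone must come before the clay lens — 1 layer forced after it.
Everything else can be placed before the siltstone in some valid order, so the siltstone can sit as late as position 10 − 1 = 9.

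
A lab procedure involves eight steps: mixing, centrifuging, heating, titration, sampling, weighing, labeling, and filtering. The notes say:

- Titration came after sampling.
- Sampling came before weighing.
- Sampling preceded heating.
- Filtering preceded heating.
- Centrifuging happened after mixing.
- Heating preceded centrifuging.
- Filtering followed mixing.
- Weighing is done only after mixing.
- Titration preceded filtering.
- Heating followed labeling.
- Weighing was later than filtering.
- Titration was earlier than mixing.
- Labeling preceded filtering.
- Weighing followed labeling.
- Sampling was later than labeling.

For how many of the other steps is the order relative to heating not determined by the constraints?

Forced before heating: filtering, labeling, mixing, sampling, and titration; forced after heating: centrifuging.
That leaves weighing with no forced order relative to heating — 1.

1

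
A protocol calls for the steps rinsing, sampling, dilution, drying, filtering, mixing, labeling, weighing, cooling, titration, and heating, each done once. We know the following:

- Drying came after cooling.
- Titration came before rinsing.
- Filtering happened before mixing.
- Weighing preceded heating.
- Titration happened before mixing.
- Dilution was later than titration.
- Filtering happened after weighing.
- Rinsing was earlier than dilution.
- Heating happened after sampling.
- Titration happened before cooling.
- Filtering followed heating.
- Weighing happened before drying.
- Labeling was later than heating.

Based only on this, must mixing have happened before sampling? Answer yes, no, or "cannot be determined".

Tracing the constraints gives sampling → heating → filtering → mixing, so sampling must come before mixing.
That means mixing cannot be before sampling.

no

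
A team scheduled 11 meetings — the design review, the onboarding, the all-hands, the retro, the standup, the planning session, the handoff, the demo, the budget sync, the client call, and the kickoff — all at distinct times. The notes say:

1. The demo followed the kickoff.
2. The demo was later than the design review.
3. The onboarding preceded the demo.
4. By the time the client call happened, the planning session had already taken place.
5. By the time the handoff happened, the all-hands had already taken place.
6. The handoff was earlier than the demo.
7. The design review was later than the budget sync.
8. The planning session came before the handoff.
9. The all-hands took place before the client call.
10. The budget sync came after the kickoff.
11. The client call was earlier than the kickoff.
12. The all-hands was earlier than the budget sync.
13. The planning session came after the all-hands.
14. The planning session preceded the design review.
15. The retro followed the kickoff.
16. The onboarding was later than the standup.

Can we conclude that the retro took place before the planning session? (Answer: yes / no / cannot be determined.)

no

Tracing the constraints gives the planning session → the client call → the kickoff → the retro, so the planning session must come before the retro.
That means the retro cannot be before the planning session.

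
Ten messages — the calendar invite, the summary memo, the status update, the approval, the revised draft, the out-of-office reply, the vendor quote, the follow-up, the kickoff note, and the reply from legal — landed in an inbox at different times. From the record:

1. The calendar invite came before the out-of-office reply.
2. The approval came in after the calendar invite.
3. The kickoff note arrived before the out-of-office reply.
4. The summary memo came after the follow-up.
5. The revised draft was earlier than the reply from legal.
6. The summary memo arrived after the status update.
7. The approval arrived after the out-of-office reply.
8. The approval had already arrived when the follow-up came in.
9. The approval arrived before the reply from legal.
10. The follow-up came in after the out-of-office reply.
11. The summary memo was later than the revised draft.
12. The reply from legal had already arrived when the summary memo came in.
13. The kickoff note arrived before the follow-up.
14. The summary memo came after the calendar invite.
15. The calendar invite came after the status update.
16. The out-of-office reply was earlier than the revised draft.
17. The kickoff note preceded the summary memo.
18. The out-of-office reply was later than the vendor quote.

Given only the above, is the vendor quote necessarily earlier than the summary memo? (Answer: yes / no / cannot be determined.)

Chain the constraints: the vendor quote → the out-of-office reply → the follow-up → the summary memo. Each link is directly stated, so the vendor quote comes before the summary memo.

yes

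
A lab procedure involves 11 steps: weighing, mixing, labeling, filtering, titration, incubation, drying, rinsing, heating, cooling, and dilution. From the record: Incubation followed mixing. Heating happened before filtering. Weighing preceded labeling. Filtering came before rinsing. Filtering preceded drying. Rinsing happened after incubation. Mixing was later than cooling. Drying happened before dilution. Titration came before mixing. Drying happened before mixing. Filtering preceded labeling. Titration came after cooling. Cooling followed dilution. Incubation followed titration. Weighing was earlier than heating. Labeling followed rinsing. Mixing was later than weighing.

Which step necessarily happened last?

labeling

Every other step has a chain of constraints placing it before labeling, so labeling is last.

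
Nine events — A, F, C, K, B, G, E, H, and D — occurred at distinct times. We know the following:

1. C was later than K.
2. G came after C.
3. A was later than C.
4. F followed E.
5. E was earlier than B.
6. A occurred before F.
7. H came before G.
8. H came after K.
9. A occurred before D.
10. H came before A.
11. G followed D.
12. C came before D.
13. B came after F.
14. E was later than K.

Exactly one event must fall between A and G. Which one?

D

Tracing the constraints gives A → D → G, so D sits after A and before G.
No other event is forced both after A and before G.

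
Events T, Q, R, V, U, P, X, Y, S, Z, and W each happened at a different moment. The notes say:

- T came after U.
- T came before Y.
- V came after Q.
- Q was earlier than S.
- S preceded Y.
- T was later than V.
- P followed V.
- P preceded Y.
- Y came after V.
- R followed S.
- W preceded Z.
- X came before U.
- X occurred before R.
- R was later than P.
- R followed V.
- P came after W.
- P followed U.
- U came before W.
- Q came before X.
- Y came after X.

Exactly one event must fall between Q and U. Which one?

X

Tracing the constraints gives Q → X → U, so X sits after Q and before U.
No other event is forced both after Q and before U.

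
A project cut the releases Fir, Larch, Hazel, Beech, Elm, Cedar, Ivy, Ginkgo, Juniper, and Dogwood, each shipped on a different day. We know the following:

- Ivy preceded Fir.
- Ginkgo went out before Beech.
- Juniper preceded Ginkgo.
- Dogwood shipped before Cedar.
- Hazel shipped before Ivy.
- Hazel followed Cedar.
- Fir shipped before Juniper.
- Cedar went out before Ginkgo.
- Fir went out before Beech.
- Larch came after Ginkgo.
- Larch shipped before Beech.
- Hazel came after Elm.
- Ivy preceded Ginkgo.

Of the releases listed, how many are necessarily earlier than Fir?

5

Directly stated before Fir: Ivy.
Cedar reaches Fir via Cedar → Hazel → Ivy → Fir.
Dogwood reaches Fir via Dogwood → Cedar → Hazel → Ivy → Fir.
Elm reaches Fir via Elm → Hazel → Ivy → Fir.
Likewise Hazel reaches Fir by chaining the stated constraints.
That's Cedar, Dogwood, Elm, Hazel, and Ivy — 5 in all.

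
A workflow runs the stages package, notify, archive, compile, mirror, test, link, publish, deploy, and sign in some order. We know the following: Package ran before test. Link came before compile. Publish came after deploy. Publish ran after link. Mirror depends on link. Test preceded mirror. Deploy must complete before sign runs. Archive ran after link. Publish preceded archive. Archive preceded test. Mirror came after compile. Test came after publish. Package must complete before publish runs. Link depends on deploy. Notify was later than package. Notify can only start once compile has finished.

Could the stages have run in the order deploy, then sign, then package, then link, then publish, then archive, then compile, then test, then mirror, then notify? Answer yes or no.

yes

Check each stated constraint against the proposed order — e.g. link is ahead of mirror; package is ahead of notify. Every pair is in the required order; nothing is violated.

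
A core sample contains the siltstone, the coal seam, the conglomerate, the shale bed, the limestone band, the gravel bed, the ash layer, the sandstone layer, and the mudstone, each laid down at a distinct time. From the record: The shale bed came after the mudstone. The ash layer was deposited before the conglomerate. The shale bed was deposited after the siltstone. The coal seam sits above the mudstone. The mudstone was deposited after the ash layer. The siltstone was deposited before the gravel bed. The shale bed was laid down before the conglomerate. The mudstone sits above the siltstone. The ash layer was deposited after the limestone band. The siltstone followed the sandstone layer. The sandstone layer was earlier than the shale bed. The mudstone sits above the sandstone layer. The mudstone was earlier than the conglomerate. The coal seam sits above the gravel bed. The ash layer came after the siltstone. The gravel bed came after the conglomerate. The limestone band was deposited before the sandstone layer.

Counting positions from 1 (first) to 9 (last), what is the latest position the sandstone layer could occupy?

2

The sandstone layer must come before the ash layer, the coal seam, the conglomerate, the gravel bed, the mudstone, the shale bed, and the siltstone — 7 layers forced after it.
Everything else can be placed before the sandstone layer in some valid order, so the sandstone layer can sit as late as position 9 − 7 = 2.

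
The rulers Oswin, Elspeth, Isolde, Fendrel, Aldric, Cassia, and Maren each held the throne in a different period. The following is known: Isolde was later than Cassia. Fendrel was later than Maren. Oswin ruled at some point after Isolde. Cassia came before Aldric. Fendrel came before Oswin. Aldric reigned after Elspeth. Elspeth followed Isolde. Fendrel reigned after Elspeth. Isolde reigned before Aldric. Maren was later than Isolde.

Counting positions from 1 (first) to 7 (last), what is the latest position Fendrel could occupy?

6

Fendrel must come before Oswin — 1 ruler forced after them.
Everything else can be placed before Fendrel in some valid order, so Fendrel can sit as late as position 7 − 1 = 6.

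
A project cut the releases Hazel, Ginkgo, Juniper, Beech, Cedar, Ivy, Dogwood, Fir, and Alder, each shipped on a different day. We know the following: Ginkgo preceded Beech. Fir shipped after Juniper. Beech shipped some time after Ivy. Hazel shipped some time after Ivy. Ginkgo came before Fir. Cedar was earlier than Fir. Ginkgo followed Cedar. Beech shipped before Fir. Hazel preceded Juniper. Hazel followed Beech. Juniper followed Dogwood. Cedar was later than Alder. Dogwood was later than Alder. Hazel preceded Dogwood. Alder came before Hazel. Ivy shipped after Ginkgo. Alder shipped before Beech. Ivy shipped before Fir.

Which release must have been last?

Fir

Every other release has a chain of constraints placing it before Fir, so Fir is last.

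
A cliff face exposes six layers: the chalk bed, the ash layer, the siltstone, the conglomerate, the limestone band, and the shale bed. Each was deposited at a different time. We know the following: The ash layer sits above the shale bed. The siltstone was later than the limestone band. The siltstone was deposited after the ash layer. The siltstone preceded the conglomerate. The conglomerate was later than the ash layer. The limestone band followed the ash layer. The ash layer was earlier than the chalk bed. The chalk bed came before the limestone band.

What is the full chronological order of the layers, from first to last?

the shale bed, the ash layer, the chalk bed, the limestone band, the siltstone, the conglomerate

The constraints fix every adjacent pair, so only one ordering works:
the shale bed → the ash layer → the chalk bed → the limestone band → the siltstone → the conglomerate.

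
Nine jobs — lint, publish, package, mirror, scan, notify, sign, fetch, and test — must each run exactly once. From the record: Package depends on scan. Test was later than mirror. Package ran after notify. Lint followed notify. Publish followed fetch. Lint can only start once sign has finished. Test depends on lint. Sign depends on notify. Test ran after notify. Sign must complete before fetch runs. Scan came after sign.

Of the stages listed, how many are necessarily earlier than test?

4

Directly stated before test: lint, mirror, and notify.
Sign reaches test via sign → lint → test.
No chain forces publish (or any of the others) ahead of test.
That's lint, mirror, notify, and sign — 4 in all.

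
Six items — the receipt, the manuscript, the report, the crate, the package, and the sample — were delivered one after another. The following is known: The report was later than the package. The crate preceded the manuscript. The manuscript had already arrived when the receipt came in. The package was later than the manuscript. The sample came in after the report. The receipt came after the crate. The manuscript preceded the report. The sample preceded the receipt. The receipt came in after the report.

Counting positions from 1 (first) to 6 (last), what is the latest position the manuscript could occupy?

The manuscript must come before the package, the receipt, the report, and the sample — 4 items forced after it.
Everything else can be placed before the manuscript in some valid order, so the manuscript can sit as late as position 6 − 4 = 2.

2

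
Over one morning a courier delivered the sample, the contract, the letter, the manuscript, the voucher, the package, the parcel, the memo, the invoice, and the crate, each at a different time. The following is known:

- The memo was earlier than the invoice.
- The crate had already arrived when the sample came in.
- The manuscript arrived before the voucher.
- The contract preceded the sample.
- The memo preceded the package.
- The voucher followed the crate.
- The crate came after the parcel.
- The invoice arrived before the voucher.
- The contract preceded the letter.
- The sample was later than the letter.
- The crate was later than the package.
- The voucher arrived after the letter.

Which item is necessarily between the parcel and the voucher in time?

the crate

Tracing the constraints gives the parcel → the crate → the voucher, so the crate sits after the parcel and before the voucher.
No other item is forced both after the parcel and before the voucher.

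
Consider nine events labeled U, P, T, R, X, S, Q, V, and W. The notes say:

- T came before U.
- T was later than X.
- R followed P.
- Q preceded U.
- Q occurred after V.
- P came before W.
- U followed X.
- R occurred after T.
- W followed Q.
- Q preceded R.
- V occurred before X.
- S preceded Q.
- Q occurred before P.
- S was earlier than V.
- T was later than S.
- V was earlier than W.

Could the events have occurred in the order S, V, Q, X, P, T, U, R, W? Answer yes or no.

yes

Check each stated constraint against the proposed order — e.g. Q is ahead of W; V is ahead of W. Every pair is in the required order; nothing is violated.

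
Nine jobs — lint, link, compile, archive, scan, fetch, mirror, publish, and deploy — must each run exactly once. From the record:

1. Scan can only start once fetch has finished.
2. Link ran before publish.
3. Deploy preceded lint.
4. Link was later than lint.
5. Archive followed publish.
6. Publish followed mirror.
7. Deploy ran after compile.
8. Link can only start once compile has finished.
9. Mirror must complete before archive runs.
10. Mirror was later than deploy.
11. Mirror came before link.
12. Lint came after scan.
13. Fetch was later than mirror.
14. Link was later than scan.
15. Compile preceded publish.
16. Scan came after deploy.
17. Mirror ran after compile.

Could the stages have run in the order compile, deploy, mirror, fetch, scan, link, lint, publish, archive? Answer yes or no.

no

The constraints require lint before link, but in the proposed sequence link appears ahead of lint. That one violation is enough.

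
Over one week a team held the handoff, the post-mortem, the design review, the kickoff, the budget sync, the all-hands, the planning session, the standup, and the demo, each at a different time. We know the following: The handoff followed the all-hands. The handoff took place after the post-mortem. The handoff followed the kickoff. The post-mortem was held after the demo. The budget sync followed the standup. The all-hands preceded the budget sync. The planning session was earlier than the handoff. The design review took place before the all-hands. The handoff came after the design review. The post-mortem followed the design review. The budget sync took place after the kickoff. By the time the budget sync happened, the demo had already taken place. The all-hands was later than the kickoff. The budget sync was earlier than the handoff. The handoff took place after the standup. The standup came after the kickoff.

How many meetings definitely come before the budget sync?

5

Directly stated before the budget sync: the all-hands, the demo, the kickoff, and the standup.
The design review reaches the budget sync via the design review → the all-hands → the budget sync.
That's the all-hands, the demo, the design review, the kickoff, and the standup — 5 in all.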